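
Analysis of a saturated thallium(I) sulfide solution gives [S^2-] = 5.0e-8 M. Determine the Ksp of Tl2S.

Ksp ≈ 5.0e-22

Tl2S(s) ⇌ 2 Tl^+ + S^2-
Stoichiometry gives [Tl^+] = (2/1)[S^2-] = 1.00 × 10^-7 M.
Ksp = [Tl^+]^2[S^2-]
Ksp = (1.00 × 10^-7)^2 × 5.0 × 10^-8 = 5.0 x 10^-22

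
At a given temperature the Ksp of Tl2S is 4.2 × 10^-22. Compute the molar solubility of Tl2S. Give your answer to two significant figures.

s ≈ 4.7e-8 M

Tl2S(s) <=> 2 Tl^+ + S^2-
Ksp = [Tl^+]^2[S^2-]
With molar solubility s: [Tl^+] = 2s, [S^2-] = s.
Substituting: Ksp = (2s)^2s = 4s^3
Solving, s = (4.2 × 10^-22/4)^(1/3) = 4.7 x 10^-8 M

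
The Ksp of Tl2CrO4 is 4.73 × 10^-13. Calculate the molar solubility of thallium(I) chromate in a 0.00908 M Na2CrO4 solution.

s = 3.61 x 10^-6 M

Tl2CrO4(s) ⇌ 2 Tl^+ + CrO4^2-
Ksp = [Tl^+]^2[CrO4^2-]
If s mol/L dissolves here, [Tl^+] = 2s, [CrO4^2-] = 0.00908 + s ≈ 0.00908 (since CrO4^2- from Na2CrO4 dominates).
Ksp ≈ (2s)^2 × 0.00908
s = 3.61 × 10^-6 M
Check: s = 3.6 × 10^-6 ≪ 0.00908, so the approximation is valid.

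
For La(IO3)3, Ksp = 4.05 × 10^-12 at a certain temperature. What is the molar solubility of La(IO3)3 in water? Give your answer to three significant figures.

s = 6.22 × 10^-4 M

La(IO3)3(s) ⇌ La^3+(aq) + 3 IO3^-(aq)
Ksp = [La^3+][IO3^-]^3
With molar solubility s: [La^3+] = s, [IO3^-] = 3s.
Ksp = s(3s)^3 = 27s^4
s^4 = 4.05 × 10^-12 / 27, so s = 6.22 × 10^-4 M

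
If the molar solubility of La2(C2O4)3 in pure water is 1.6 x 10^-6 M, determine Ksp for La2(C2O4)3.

1.1 × 10^-27

La2(C2O4)3(s) <=> 2 La^3+(aq) + 3 C2O4^2-(aq)
If s mol/L of La2(C2O4)3 dissolves, [La^3+] = 2s and [C2O4^2-] = 3s.
Ksp = [La^3+]^2[C2O4^2-]^3
So Ksp = (2s)^2 × (3s)^3 = 108s^5
Ksp = 108 × (1.6 × 10^-6)^5 = 1.1 × 10^-27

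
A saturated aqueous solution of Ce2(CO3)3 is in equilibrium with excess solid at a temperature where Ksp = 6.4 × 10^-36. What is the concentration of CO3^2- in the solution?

1.1 × 10^-7 M

Ce2(CO3)3(s) <=> 2 Ce^3+ + 3 CO3^2-
Ksp = [Ce^3+]^2[CO3^2-]^3
With molar solubility s: [Ce^3+] = 2s, [CO3^2-] = 3s.
Substituting: Ksp = (2s)^2(3s)^3 = 108s^5
s^5 = 6.4 × 10^-36 / 108, so s = 3.59 x 10^-8 M
[CO3^2-] = 3s = 1.1 x 10^-7 M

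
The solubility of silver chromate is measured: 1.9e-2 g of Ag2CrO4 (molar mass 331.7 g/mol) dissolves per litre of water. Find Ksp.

Molar solubility s = (1.9 × 10^-2 g/L) / (331.7 g/mol) = 5.73 x 10^-5 M.
Ag2CrO4(s) <=> 2 Ag^+(aq) + CrO4^2-(aq)
With molar solubility s: [Ag^+] = 2s, [CrO4^2-] = s.
Ksp = [Ag^+]^2[CrO4^2-]
Ksp = (2s)^2s = 4s^3
Ksp = 4 × (5.73 × 10^-5)^3 = 7.5 × 10^-13

7.5 × 10^-13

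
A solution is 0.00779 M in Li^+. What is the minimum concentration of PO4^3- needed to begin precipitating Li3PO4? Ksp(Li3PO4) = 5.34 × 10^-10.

[PO4^3-] = 1.13 × 10^-3 M

Li3PO4(s) ⇌ 3 Li^+ + PO4^3-
Ksp = [Li^+]^3[PO4^3-]
Precipitation begins when Q = Ksp. With [Li^+] = 0.00779 M:
5.34 × 10^-10 = (0.00779)^3 × [PO4^3-]
[PO4^3-] = (5.34 × 10^-10 / 4.727 × 10^-7) = 1.13 x 10^-3 M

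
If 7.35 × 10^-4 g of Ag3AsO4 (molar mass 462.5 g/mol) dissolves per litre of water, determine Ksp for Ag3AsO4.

Molar solubility s = (7.35 × 10^-4 g/L) / (462.5 g/mol) = 1.589 x 10^-6 M.
Ag3AsO4(s) ⇌ 3 Ag^+ + AsO4^3-
For each mole of Ag3AsO4 that dissolves: [Ag^+] = 3s, [AsO4^3-] = s.
Ksp = [Ag^+]^3[AsO4^3-]
Substituting: Ksp = (3s)^3s = 27s^4
With s = 1.589 x 10^-6: Ksp = 1.72 × 10^-22

Ksp ≈ 1.72 × 10^-22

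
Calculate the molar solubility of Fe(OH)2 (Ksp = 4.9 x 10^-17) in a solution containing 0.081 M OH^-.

s ≈ 7.5 x 10^-15 M

Fe(OH)2(s) ⇌ Fe^2+(aq) + 2 OH^-(aq)
Ksp = [Fe^2+][OH^-]^2
Let s = moles of Fe(OH)2 that dissolve per litre. [Fe^2+] = s, [OH^-] = 0.081 + 2s ≈ 0.081 (since the OH^- already present dominates).
Ksp ≈ s × (0.081)^2
s = 7.5 × 10^-15 M
Check: 2s = 1.5 × 10^-14 ≪ 0.081, so the approximation is valid.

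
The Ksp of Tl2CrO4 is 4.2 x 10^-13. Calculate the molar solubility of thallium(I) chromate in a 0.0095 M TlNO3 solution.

Tl2CrO4(s) ⇌ 2 Tl^+ + CrO4^2-
Ksp = [Tl^+]^2[CrO4^2-]
Let s = moles of Tl2CrO4 that dissolve per litre. [Tl^+] = 0.0095 + 2s ≈ 0.0095, [CrO4^2-] = s (common-ion effect: Tl^+ is already 0.0095 M).
Ksp ≈ (0.0095)^2 × s
s = 4.7 x 10^-9 M
Check: 2s = 9.3 × 10^-9 ≪ 0.0095, so the approximation is valid.

s = 4.7e-9 M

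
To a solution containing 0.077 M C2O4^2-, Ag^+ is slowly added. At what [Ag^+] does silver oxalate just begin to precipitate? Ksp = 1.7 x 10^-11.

[Ag^+] ≈ 1.5 × 10^-5 M

Ag2C2O4(s) <=> 2 Ag^+ + C2O4^2-
Ksp = [Ag^+]^2[C2O4^2-]
Precipitation begins when Q = Ksp. With [C2O4^2-] = 0.077 M:
1.7 x 10^-11 = (0.077) × [Ag^+]^2
[Ag^+] = (1.7 x 10^-11 / 7.7 × 10^-2)^(1/2) = 1.5 × 10^-5 M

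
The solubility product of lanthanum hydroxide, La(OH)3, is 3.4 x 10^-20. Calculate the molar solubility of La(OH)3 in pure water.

s = 6.0 x 10^-6 M

La(OH)3(s) <=> La^3+ + 3 OH^-
Ksp = [La^3+][OH^-]^3
Let s = molar solubility. Then [La^3+] = s and [OH^-] = 3s.
Substituting: Ksp = s(3s)^3 = 27s^4
s = (3.4 x 10^-20 / 27)^(1/4) = 6.0 × 10^-6 M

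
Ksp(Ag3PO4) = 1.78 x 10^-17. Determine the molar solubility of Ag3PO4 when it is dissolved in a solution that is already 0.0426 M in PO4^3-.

2.49e-6 M

Ag3PO4(s) ⇌ 3 Ag^+(aq) + PO4^3-(aq)
Ksp = [Ag^+]^3[PO4^3-]
If s mol/L dissolves here, [Ag^+] = 3s, [PO4^3-] = 0.0426 + s ≈ 0.0426 (common-ion effect: PO4^3- is already 0.0426 M).
Ksp ≈ (3s)^3 × 0.0426
s = 2.49 × 10^-6 M
Check: s = 2.5 x 10^-6 ≪ 0.0426, so the approximation is valid.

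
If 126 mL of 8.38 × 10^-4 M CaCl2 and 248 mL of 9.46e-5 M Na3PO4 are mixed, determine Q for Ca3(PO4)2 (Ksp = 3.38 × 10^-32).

Total volume = 126 + 248 = 374 mL.
[Ca^2+] = 8.38 × 10^-4 × (126/374) = 2.823 × 10^-4 M
[PO4^3-] = 9.46 x 10^-5 × (248/374) = 6.273 × 10^-5 M
Ca3(PO4)2(s) ⇌ 3 Ca^2+(aq) + 2 PO4^3-(aq), so Q = [Ca^2+]^3[PO4^3-]^2
Q = (2.823 × 10^-4)^3(6.273 × 10^-5)^2 = 8.85 × 10^-20
Q > Ksp, so Ca3(PO4)2 will precipitate.

Q ≈ 8.85e-20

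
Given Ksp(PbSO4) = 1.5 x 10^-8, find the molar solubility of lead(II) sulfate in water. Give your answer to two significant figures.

s = 1.2e-4 M

PbSO4(s) ⇌ Pb^2+(aq) + SO4^2-(aq)
Ksp = [Pb^2+][SO4^2-]
Let s = molar solubility. Then [Pb^2+] = s and [SO4^2-] = s.
Ksp = s^2
s = (1.5 x 10^-8)^(1/2) = 1.2 × 10^-4 M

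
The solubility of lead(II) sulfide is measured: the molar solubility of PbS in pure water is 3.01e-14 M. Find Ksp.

PbS(s) ⇌ Pb^2+(aq) + S^2-(aq)
For each mole of PbS that dissolves: [Pb^2+] = s, [S^2-] = s.
Ksp = [Pb^2+][S^2-]
Ksp = s^2
With s = 3.01 x 10^-14: Ksp = 9.06 × 10^-28

9.06e-28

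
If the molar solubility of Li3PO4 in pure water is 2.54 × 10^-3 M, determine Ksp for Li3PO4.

1.12 × 10^-9

Li3PO4(s) ⇌ 3 Li^+(aq) + PO4^3-(aq)
Let s = molar solubility. Then [Li^+] = 3s and [PO4^3-] = s.
Ksp = [Li^+]^3[PO4^3-]
So Ksp = (3s)^3 × s = 27s^4
Ksp = 27 × (2.54 x 10^-3)^4 = 1.12 x 10^-9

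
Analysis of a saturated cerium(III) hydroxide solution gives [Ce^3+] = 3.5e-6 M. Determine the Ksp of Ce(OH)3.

Ksp = 4.1 × 10^-21

Ce(OH)3(s) <=> Ce^3+(aq) + 3 OH^-(aq)
Stoichiometry gives [OH^-] = (3/1)[Ce^3+] = 1.05 × 10^-5 M.
Ksp = [Ce^3+][OH^-]^3
Ksp = 3.5 × 10^-6 × (1.05 × 10^-5)^3 = 4.1 × 10^-21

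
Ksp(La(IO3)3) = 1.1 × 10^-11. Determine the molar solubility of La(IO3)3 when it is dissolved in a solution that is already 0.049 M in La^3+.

s = 2.0e-4 M

La(IO3)3(s) ⇌ La^3+(aq) + 3 IO3^-(aq)
Ksp = [La^3+][IO3^-]^3
Let s = moles of La(IO3)3 that dissolve per litre. [La^3+] = 0.049 + s ≈ 0.049, [IO3^-] = 3s (common-ion effect: La^3+ is already 0.049 M).
Ksp ≈ 0.049 × (3s)^3
s = 2.0 × 10^-4 M
Check: s = 2.0 × 10^-4 ≪ 0.049, so the approximation is valid.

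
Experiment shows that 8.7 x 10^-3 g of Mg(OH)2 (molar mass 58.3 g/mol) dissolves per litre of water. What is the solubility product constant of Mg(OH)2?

Ksp = 1.3e-11

Molar solubility s = (8.7 x 10^-3 g/L) / (58.3 g/mol) = 1.49 × 10^-4 M.
Mg(OH)2(s) ⇌ Mg^2+ + 2 OH^-
Let s = molar solubility. Then [Mg^2+] = s and [OH^-] = 2s.
Ksp = [Mg^2+][OH^-]^2
Substituting: Ksp = s(2s)^2 = 4s^3
Ksp = 4 × (1.49 x 10^-4)^3 = 1.3 × 10^-11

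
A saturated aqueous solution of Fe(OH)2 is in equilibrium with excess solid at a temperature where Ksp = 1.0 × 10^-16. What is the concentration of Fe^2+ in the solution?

[Fe^2+] ≈ 2.9 x 10^-6 M

Fe(OH)2(s) ⇌ Fe^2+ + 2 OH^-
Ksp = [Fe^2+][OH^-]^2
For each mole of Fe(OH)2 that dissolves: [Fe^2+] = s, [OH^-] = 2s.
So Ksp = s × (2s)^2 = 4s^3
Solving, s = (1.0 × 10^-16/4)^(1/3) = 2.92 × 10^-6 M
[Fe^2+] = s = 2.9 x 10^-6 M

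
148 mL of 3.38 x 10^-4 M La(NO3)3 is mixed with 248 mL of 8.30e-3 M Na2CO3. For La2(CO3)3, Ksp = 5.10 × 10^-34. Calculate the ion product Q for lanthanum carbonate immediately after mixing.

2.24 × 10^-15

Total volume = 148 + 248 = 396 mL.
[La^3+] = 3.38 × 10^-4 × (148/396) = 1.263 x 10^-4 M
[CO3^2-] = 8.30 × 10^-3 × (248/396) = 5.198 x 10^-3 M
La2(CO3)3(s) <=> 2 La^3+ + 3 CO3^2-, so Q = [La^3+]^2[CO3^2-]^3
Q = (1.263 x 10^-4)^2(5.198 × 10^-3)^3 = 2.24 x 10^-15
Q > Ksp, so La2(CO3)3 will precipitate.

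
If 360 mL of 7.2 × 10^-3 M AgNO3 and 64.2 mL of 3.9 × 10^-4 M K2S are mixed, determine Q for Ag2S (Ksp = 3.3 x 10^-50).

Total volume = 360 + 64.2 = 424.2 mL.
[Ag^+] = 7.2 × 10^-3 × (360/424.2) = 6.11 x 10^-3 M
[S^2-] = 3.9 × 10^-4 × (64.2/424.2) = 5.90 x 10^-5 M
Ag2S(s) <=> 2 Ag^+(aq) + S^2-(aq), so Q = [Ag^+]^2[S^2-]
Q = (6.11 × 10^-3)^2(5.90 × 10^-5) = 2.2 x 10^-9
Q > Ksp, so Ag2S will precipitate.

2.2 × 10^-9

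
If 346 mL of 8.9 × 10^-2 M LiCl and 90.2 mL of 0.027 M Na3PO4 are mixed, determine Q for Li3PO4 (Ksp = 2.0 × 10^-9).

2.0 × 10^-6

Total volume = 346 + 90.2 = 436.2 mL.
[Li^+] = 8.9 x 10^-2 × (346/436.2) = 7.06 × 10^-2 M
[PO4^3-] = 2.7 x 10^-2 × (90.2/436.2) = 5.58 x 10^-3 M
Li3PO4(s) <=> 3 Li^+ + PO4^3-, so Q = [Li^+]^3[PO4^3-]
Q = (7.06 × 10^-2)^3(5.58 x 10^-3) = 2.0 × 10^-6
Q > Ksp, so Li3PO4 will precipitate.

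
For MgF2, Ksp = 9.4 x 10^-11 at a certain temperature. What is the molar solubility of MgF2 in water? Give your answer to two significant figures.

s ≈ 2.9e-4 M

MgF2(s) ⇌ Mg^2+ + 2 F^-
Ksp = [Mg^2+][F^-]^2
If s mol/L of MgF2 dissolves, [Mg^2+] = s and [F^-] = 2s.
So Ksp = s × (2s)^2 = 4s^3
s^3 = 9.4 x 10^-11 / 4, so s = 2.9 × 10^-4 M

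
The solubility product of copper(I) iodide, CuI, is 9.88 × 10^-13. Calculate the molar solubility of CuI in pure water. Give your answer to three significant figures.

s ≈ 9.94 × 10^-7 M

CuI(s) ⇌ Cu^+(aq) + I^-(aq)
Ksp = [Cu^+][I^-]
With molar solubility s: [Cu^+] = s, [I^-] = s.
Ksp = s × s = s^2
s = √(9.88 × 10^-13) = 9.94 × 10^-7 M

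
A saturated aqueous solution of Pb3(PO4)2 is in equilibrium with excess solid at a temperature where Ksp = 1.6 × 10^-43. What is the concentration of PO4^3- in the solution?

[PO4^3-] = 2.2 × 10^-9 M

Pb3(PO4)2(s) <=> 3 Pb^2+(aq) + 2 PO4^3-(aq)
Ksp = [Pb^2+]^3[PO4^3-]^2
If s mol/L of Pb3(PO4)2 dissolves, [Pb^2+] = 3s and [PO4^3-] = 2s.
Ksp = (3s)^3(2s)^2 = 108s^5
s^5 = 1.6 × 10^-43 / 108, so s = 1.08 × 10^-9 M
[PO4^3-] = 2s = 2.2 × 10^-9 M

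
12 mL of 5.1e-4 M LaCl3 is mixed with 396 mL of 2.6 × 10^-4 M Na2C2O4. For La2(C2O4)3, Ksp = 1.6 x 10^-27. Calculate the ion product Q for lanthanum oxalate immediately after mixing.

Total volume = 12 + 396 = 408 mL.
[La^3+] = 5.1 × 10^-4 × (12/408) = 1.50 × 10^-5 M
[C2O4^2-] = 2.6 × 10^-4 × (396/408) = 2.52 × 10^-4 M
La2(C2O4)3(s) ⇌ 2 La^3+ + 3 C2O4^2-, so Q = [La^3+]^2[C2O4^2-]^3
Q = (1.50 x 10^-5)^2(2.52 × 10^-4)^3 = 3.6 × 10^-21
Q > Ksp, so La2(C2O4)3 will precipitate.

Q = 3.6 × 10^-21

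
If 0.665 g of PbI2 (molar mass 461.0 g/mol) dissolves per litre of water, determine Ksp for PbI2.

1.20e-8

Molar solubility s = (6.65 × 10^-1 g/L) / (461.0 g/mol) = 1.443 x 10^-3 M.
PbI2(s) ⇌ Pb^2+ + 2 I^-
If s mol/L of PbI2 dissolves, [Pb^2+] = s and [I^-] = 2s.
Ksp = [Pb^2+][I^-]^2
So Ksp = s × (2s)^2 = 4s^3
With s = 1.443 x 10^-3: Ksp = 1.20 x 10^-8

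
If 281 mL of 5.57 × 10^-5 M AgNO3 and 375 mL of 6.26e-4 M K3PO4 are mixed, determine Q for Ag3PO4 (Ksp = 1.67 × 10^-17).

Total volume = 281 + 375 = 656 mL.
[Ag^+] = 5.57 × 10^-5 × (281/656) = 2.386 x 10^-5 M
[PO4^3-] = 6.26 x 10^-4 × (375/656) = 3.579 × 10^-4 M
Ag3PO4(s) <=> 3 Ag^+ + PO4^3-, so Q = [Ag^+]^3[PO4^3-]
Q = (2.386 × 10^-5)^3(3.579 × 10^-4) = 4.86 x 10^-18
Q < Ksp, so no precipitate of Ag3PO4 forms.

Q = 4.86e-18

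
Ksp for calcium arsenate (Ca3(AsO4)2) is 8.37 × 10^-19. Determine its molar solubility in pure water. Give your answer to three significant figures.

Ca3(AsO4)2(s) ⇌ 3 Ca^2+ + 2 AsO4^3-
Ksp = [Ca^2+]^3[AsO4^3-]^2
If s mol/L of Ca3(AsO4)2 dissolves, [Ca^2+] = 3s and [AsO4^3-] = 2s.
Substituting: Ksp = (3s)^3(2s)^2 = 108s^5
s = (8.37 × 10^-19 / 108)^(1/5) = 9.50 × 10^-5 M

9.50 x 10^-5 M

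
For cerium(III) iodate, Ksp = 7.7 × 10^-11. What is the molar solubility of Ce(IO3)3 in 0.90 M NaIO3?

1.1 x 10^-10 M

Ce(IO3)3(s) ⇌ Ce^3+(aq) + 3 IO3^-(aq)
Ksp = [Ce^3+][IO3^-]^3
If s mol/L dissolves here, [Ce^3+] = s, [IO3^-] = 0.90 + 3s ≈ 0.90 (common-ion effect: IO3^- is already 0.90 M).
Ksp ≈ s × (0.90)^3
s = 1.1 × 10^-10 M
Check: 3s = 3.2 × 10^-10 ≪ 0.90, so the approximation is valid.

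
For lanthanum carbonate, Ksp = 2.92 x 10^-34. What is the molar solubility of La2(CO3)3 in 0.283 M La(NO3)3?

5.13 x 10^-12 M

La2(CO3)3(s) <=> 2 La^3+(aq) + 3 CO3^2-(aq)
Ksp = [La^3+]^2[CO3^2-]^3
Let s be the molar solubility in this solution. [La^3+] = 0.283 + 2s ≈ 0.283, [CO3^2-] = 3s (Ksp is small, so little additional dissolves).
Ksp ≈ (0.283)^2 × (3s)^3
s = 5.13 × 10^-12 M
Check: 2s = 1.0 × 10^-11 ≪ 0.283, so the approximation is valid.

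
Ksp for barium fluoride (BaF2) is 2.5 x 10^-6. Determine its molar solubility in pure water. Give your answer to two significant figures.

BaF2(s) ⇌ Ba^2+(aq) + 2 F^-(aq)
Ksp = [Ba^2+][F^-]^2
With molar solubility s: [Ba^2+] = s, [F^-] = 2s.
Substituting: Ksp = s(2s)^2 = 4s^3
Solving, s = (2.5 x 10^-6/4)^(1/3) = 8.5 × 10^-3 M

s = 8.5 × 10^-3 M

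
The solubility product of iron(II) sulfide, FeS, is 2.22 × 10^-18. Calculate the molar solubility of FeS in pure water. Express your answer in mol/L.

FeS(s) ⇌ Fe^2+ + S^2-
Ksp = [Fe^2+][S^2-]
For each mole of FeS that dissolves: [Fe^2+] = s, [S^2-] = s.
Ksp = s^2
s = (2.22 × 10^-18)^(1/2) = 1.49 x 10^-9 M

s ≈ 1.49 x 10^-9 M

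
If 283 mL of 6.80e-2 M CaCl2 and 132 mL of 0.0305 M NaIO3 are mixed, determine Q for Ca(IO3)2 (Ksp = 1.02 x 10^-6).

Total volume = 283 + 132 = 415 mL.
[Ca^2+] = 6.80 × 10^-2 × (283/415) = 4.637 x 10^-2 M
[IO3^-] = 3.05 x 10^-2 × (132/415) = 9.701 × 10^-3 M
Ca(IO3)2(s) ⇌ Ca^2+(aq) + 2 IO3^-(aq), so Q = [Ca^2+][IO3^-]^2
Q = (4.637 x 10^-2)(9.701 × 10^-3)^2 = 4.36 x 10^-6
Q > Ksp, so Ca(IO3)2 will precipitate.

Q ≈ 4.36e-6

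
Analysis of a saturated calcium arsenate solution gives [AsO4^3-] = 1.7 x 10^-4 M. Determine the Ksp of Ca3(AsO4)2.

Ksp = 4.8 × 10^-19

Ca3(AsO4)2(s) ⇌ 3 Ca^2+(aq) + 2 AsO4^3-(aq)
Stoichiometry gives [Ca^2+] = (3/2)[AsO4^3-] = 2.55 × 10^-4 M.
Ksp = [Ca^2+]^3[AsO4^3-]^2
Ksp = (2.55 × 10^-4)^3 × (1.7 × 10^-4)^2 = 4.8 x 10^-19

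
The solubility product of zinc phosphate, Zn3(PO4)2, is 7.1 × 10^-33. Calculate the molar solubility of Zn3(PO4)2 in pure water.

s ≈ 1.5 x 10^-7 M

Zn3(PO4)2(s) ⇌ 3 Zn^2+ + 2 PO4^3-
Ksp = [Zn^2+]^3[PO4^3-]^2
For each mole of Zn3(PO4)2 that dissolves: [Zn^2+] = 3s, [PO4^3-] = 2s.
So Ksp = (3s)^3 × (2s)^2 = 108s^5
Solving, s = (7.1 × 10^-33/108)^(1/5) = 1.5 × 10^-7 M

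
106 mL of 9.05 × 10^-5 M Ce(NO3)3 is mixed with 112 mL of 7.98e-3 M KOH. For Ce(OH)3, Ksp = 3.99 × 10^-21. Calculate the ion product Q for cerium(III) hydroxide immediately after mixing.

3.03 × 10^-12

Total volume = 106 + 112 = 218 mL.
[Ce^3+] = 9.05 × 10^-5 × (106/218) = 4.400 × 10^-5 M
[OH^-] = 7.98 × 10^-3 × (112/218) = 4.100 × 10^-3 M
Ce(OH)3(s) ⇌ Ce^3+ + 3 OH^-, so Q = [Ce^3+][OH^-]^3
Q = (4.400 x 10^-5)(4.100 × 10^-3)^3 = 3.03 x 10^-12
Q > Ksp, so Ce(OH)3 will precipitate.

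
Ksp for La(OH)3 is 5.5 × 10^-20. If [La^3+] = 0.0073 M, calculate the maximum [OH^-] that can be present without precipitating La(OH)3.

La(OH)3(s) <=> La^3+ + 3 OH^-
Ksp = [La^3+][OH^-]^3
Precipitation begins when Q = Ksp. With [La^3+] = 0.0073 M:
5.5 × 10^-20 = (0.0073) × [OH^-]^3
[OH^-] = (5.5 × 10^-20 / 7.3 × 10^-3)^(1/3) = 2.0 × 10^-6 M

[OH^-] = 2.0 × 10^-6 M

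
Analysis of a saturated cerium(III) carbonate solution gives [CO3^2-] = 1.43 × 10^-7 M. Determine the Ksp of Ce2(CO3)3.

2.66 x 10^-35

Ce2(CO3)3(s) <=> 2 Ce^3+ + 3 CO3^2-
Stoichiometry gives [Ce^3+] = (2/3)[CO3^2-] = 9.533 x 10^-8 M.
Ksp = [Ce^3+]^2[CO3^2-]^3
Ksp = (9.533 × 10^-8)^2 × (1.43 × 10^-7)^3 = 2.66 × 10^-35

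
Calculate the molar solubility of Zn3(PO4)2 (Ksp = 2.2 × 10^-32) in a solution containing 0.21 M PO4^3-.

Zn3(PO4)2(s) ⇌ 3 Zn^2+ + 2 PO4^3-
Ksp = [Zn^2+]^3[PO4^3-]^2
If s mol/L dissolves here, [Zn^2+] = 3s, [PO4^3-] = 0.21 + 2s ≈ 0.21 (common-ion effect: PO4^3- is already 0.21 M).
Ksp ≈ (3s)^3 × (0.21)^2
s = 2.6 × 10^-11 M
Check: 2s = 5.3 × 10^-11 ≪ 0.21, so the approximation is valid.

s = 2.6 × 10^-11 M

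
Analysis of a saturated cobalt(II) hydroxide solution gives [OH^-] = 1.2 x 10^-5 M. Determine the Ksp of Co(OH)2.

Co(OH)2(s) <=> Co^2+(aq) + 2 OH^-(aq)
Stoichiometry gives [Co^2+] = (1/2)[OH^-] = 6.00 × 10^-6 M.
Ksp = [Co^2+][OH^-]^2
Ksp = 6.00 x 10^-6 × (1.2 x 10^-5)^2 = 8.6 × 10^-16

Ksp = 8.6 × 10^-16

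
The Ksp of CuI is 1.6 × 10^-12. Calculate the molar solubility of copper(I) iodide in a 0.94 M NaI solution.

s = 1.7 x 10^-12 M

CuI(s) ⇌ Cu^+(aq) + I^-(aq)
Ksp = [Cu^+][I^-]
If s mol/L dissolves here, [Cu^+] = s, [I^-] = 0.94 + s ≈ 0.94 (since I^- from NaI dominates).
Ksp ≈ s × 0.94
s = 1.7 × 10^-12 M
Check: s = 1.7 × 10^-12 ≪ 0.94, so the approximation is valid.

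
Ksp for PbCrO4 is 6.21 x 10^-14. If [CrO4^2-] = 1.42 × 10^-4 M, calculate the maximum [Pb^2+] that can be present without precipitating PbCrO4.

PbCrO4(s) ⇌ Pb^2+ + CrO4^2-
Ksp = [Pb^2+][CrO4^2-]
Precipitation begins when Q = Ksp. With [CrO4^2-] = 1.42 × 10^-4 M:
6.21 x 10^-14 = (1.42 × 10^-4) × [Pb^2+]
[Pb^2+] = (6.21 x 10^-14 / 1.42 × 10^-4) = 4.37 × 10^-10 M

4.37e-10 M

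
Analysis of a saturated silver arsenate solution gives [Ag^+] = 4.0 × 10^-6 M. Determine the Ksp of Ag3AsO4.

Ksp = 8.5e-23

Ag3AsO4(s) <=> 3 Ag^+(aq) + AsO4^3-(aq)
Stoichiometry gives [AsO4^3-] = (1/3)[Ag^+] = 1.33 x 10^-6 M.
Ksp = [Ag^+]^3[AsO4^3-]
Ksp = (4.0 × 10^-6)^3 × 1.33 × 10^-6 = 8.5 × 10^-23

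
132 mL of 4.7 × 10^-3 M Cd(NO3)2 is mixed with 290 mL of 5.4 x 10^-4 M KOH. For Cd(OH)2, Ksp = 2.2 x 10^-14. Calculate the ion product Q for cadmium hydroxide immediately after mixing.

Total volume = 132 + 290 = 422 mL.
[Cd^2+] = 4.7 × 10^-3 × (132/422) = 1.47 × 10^-3 M
[OH^-] = 5.4 x 10^-4 × (290/422) = 3.71 x 10^-4 M
Cd(OH)2(s) ⇌ Cd^2+(aq) + 2 OH^-(aq), so Q = [Cd^2+][OH^-]^2
Q = (1.47 × 10^-3)(3.71 x 10^-4)^2 = 2.0 × 10^-10
Q > Ksp, so Cd(OH)2 will precipitate.

2.0e-10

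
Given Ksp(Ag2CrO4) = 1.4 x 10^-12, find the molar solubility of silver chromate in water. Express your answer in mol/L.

Ag2CrO4(s) ⇌ 2 Ag^+ + CrO4^2-
Ksp = [Ag^+]^2[CrO4^2-]
Let s = molar solubility. Then [Ag^+] = 2s and [CrO4^2-] = s.
Substituting: Ksp = (2s)^2s = 4s^3
s^3 = 1.4 x 10^-12 / 4, so s = 7.0 × 10^-5 M

s ≈ 7.0e-5 M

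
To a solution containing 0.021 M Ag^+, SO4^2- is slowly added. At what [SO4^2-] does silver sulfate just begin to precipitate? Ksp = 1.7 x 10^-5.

Ag2SO4(s) <=> 2 Ag^+(aq) + SO4^2-(aq)
Ksp = [Ag^+]^2[SO4^2-]
Precipitation begins when Q = Ksp. With [Ag^+] = 0.021 M:
1.7 x 10^-5 = (0.021)^2 × [SO4^2-]
[SO4^2-] = (1.7 x 10^-5 / 4.41 x 10^-4) = 3.9 × 10^-2 M

[SO4^2-] = 3.9 x 10^-2 M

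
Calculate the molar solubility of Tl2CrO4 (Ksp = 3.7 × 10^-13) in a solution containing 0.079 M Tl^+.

5.9 x 10^-11 M

Tl2CrO4(s) ⇌ 2 Tl^+(aq) + CrO4^2-(aq)
Ksp = [Tl^+]^2[CrO4^2-]
Let s = moles of Tl2CrO4 that dissolve per litre. [Tl^+] = 0.079 + 2s ≈ 0.079, [CrO4^2-] = s (common-ion effect: Tl^+ is already 0.079 M).
Ksp ≈ (0.079)^2 × s
s = 5.9 × 10^-11 M
Check: 2s = 1.2 × 10^-10 ≪ 0.079, so the approximation is valid.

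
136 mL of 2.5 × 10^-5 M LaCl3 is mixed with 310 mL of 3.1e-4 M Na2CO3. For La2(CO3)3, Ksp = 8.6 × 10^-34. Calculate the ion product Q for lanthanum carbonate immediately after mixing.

Total volume = 136 + 310 = 446 mL.
[La^3+] = 2.5 × 10^-5 × (136/446) = 7.62 x 10^-6 M
[CO3^2-] = 3.1 × 10^-4 × (310/446) = 2.15 × 10^-4 M
La2(CO3)3(s) ⇌ 2 La^3+(aq) + 3 CO3^2-(aq), so Q = [La^3+]^2[CO3^2-]^3
Q = (7.62 × 10^-6)^2(2.15 × 10^-4)^3 = 5.8 x 10^-22
Q > Ksp, so La2(CO3)3 will precipitate.

5.8e-22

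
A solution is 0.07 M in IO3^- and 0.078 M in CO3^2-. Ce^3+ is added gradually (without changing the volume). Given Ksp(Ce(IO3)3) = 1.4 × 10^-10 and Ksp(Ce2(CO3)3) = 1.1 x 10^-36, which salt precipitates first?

Precipitation of each salt starts when its ion product equals its Ksp.
For Ce(IO3)3: 1.4 × 10^-10 = (0.07)^3 × [Ce^3+]  ⇒  [Ce^3+] = 4.1 × 10^-7 M.
For Ce2(CO3)3: 1.1 x 10^-36 = (0.078)^3 × [Ce^3+]^2  ⇒  [Ce^3+] = 4.8 x 10^-17 M.
The salt with the lower threshold [Ce^3+] precipitates first: Ce2(CO3)3.

Ce2(CO3)3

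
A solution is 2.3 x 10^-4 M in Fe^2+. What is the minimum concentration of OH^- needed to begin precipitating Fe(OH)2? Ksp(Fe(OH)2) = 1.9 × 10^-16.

Fe(OH)2(s) ⇌ Fe^2+(aq) + 2 OH^-(aq)
Ksp = [Fe^2+][OH^-]^2
Precipitation begins when Q = Ksp. With [Fe^2+] = 2.3 x 10^-4 M:
1.9 × 10^-16 = (2.3 x 10^-4) × [OH^-]^2
[OH^-] = (1.9 × 10^-16 / 2.3 × 10^-4)^(1/2) = 9.1 × 10^-7 M

[OH^-] = 9.1 x 10^-7 M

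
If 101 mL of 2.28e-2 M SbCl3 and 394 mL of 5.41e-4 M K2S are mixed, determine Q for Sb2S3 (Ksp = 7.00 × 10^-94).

Total volume = 101 + 394 = 495 mL.
[Sb^3+] = 2.28 × 10^-2 × (101/495) = 4.652 × 10^-3 M
[S^2-] = 5.41 × 10^-4 × (394/495) = 4.306 × 10^-4 M
Sb2S3(s) <=> 2 Sb^3+(aq) + 3 S^2-(aq), so Q = [Sb^3+]^2[S^2-]^3
Q = (4.652 x 10^-3)^2(4.306 × 10^-4)^3 = 1.73 × 10^-15
Q > Ksp, so Sb2S3 will precipitate.

1.73 × 10^-15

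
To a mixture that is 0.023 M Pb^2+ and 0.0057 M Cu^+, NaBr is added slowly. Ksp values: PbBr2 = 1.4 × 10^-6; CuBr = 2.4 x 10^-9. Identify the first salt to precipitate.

Precipitation of each salt starts when its ion product equals its Ksp.
For PbBr2: 1.4 × 10^-6 = 0.023 × [Br^-]^2  ⇒  [Br^-] = 7.8 x 10^-3 M.
For CuBr: 2.4 x 10^-9 = 0.0057 × [Br^-]  ⇒  [Br^-] = 4.2 x 10^-7 M.
The salt with the lower threshold [Br^-] precipitates first: CuBr.

CuBr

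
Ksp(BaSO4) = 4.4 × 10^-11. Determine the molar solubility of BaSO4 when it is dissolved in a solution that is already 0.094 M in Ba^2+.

BaSO4(s) ⇌ Ba^2+(aq) + SO4^2-(aq)
Ksp = [Ba^2+][SO4^2-]
Let s = moles of BaSO4 that dissolve per litre. [Ba^2+] = 0.094 + s ≈ 0.094, [SO4^2-] = s (since the Ba^2+ already present dominates).
Ksp ≈ 0.094 × s
s = 4.7 × 10^-10 M
Check: s = 4.7 × 10^-10 ≪ 0.094, so the approximation is valid.

s = 4.7 x 10^-10 M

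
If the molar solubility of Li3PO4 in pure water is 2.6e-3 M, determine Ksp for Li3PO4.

Li3PO4(s) ⇌ 3 Li^+ + PO4^3-
Let s = molar solubility. Then [Li^+] = 3s and [PO4^3-] = s.
Ksp = [Li^+]^3[PO4^3-]
Substituting: Ksp = (3s)^3s = 27s^4
With s = 2.6 x 10^-3: Ksp = 1.2 × 10^-9

1.2 x 10^-9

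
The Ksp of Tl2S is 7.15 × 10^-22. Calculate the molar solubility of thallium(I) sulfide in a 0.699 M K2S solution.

1.60e-11 M

Tl2S(s) <=> 2 Tl^+(aq) + S^2-(aq)
Ksp = [Tl^+]^2[S^2-]
If s mol/L dissolves here, [Tl^+] = 2s, [S^2-] = 0.699 + s ≈ 0.699 (common-ion effect: S^2- is already 0.699 M).
Ksp ≈ (2s)^2 × 0.699
s = 1.60 × 10^-11 M
Check: s = 1.6 x 10^-11 ≪ 0.699, so the approximation is valid.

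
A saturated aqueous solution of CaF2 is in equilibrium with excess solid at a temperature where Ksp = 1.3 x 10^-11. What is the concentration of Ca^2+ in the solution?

1.5e-4 M

CaF2(s) ⇌ Ca^2+(aq) + 2 F^-(aq)
Ksp = [Ca^2+][F^-]^2
Let s = molar solubility. Then [Ca^2+] = s and [F^-] = 2s.
Ksp = s(2s)^2 = 4s^3
s = (1.3 x 10^-11 / 4)^(1/3) = 1.48 × 10^-4 M
[Ca^2+] = s = 1.5 x 10^-4 M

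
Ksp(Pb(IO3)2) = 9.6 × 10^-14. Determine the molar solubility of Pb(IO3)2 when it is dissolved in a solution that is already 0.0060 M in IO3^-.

Pb(IO3)2(s) ⇌ Pb^2+(aq) + 2 IO3^-(aq)
Ksp = [Pb^2+][IO3^-]^2
Let s = moles of Pb(IO3)2 that dissolve per litre. [Pb^2+] = s, [IO3^-] = 0.0060 + 2s ≈ 0.0060 (Ksp is small, so little additional dissolves).
Ksp ≈ s × (0.0060)^2
s = 2.7 × 10^-9 M
Check: 2s = 5.3 × 10^-9 ≪ 0.0060, so the approximation is valid.

s ≈ 2.7e-9 M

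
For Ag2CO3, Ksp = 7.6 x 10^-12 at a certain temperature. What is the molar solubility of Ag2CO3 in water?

Ag2CO3(s) ⇌ 2 Ag^+(aq) + CO3^2-(aq)
Ksp = [Ag^+]^2[CO3^2-]
Let s = molar solubility. Then [Ag^+] = 2s and [CO3^2-] = s.
Substituting: Ksp = (2s)^2s = 4s^3
Solving, s = (7.6 x 10^-12/4)^(1/3) = 1.2 x 10^-4 M

s = 1.2e-4 M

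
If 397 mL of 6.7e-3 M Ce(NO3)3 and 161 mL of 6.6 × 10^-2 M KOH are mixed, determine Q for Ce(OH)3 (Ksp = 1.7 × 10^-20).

Total volume = 397 + 161 = 558 mL.
[Ce^3+] = 6.7 × 10^-3 × (397/558) = 4.77 × 10^-3 M
[OH^-] = 6.6 x 10^-2 × (161/558) = 1.90 x 10^-2 M
Ce(OH)3(s) ⇌ Ce^3+(aq) + 3 OH^-(aq), so Q = [Ce^3+][OH^-]^3
Q = (4.77 x 10^-3)(1.90 x 10^-2)^3 = 3.3 x 10^-8
Q > Ksp, so Ce(OH)3 will precipitate.

Q ≈ 3.3 × 10^-8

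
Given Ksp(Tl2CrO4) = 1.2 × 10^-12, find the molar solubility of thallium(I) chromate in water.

Tl2CrO4(s) <=> 2 Tl^+(aq) + CrO4^2-(aq)
Ksp = [Tl^+]^2[CrO4^2-]
If s mol/L of Tl2CrO4 dissolves, [Tl^+] = 2s and [CrO4^2-] = s.
So Ksp = (2s)^2 × s = 4s^3
s^3 = 1.2 × 10^-12 / 4, so s = 6.7 x 10^-5 M

s = 6.7 x 10^-5 M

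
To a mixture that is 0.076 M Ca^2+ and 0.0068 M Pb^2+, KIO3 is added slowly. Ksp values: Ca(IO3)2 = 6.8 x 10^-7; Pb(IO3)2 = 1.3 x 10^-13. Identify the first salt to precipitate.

Pb(IO3)2

Precipitation of each salt starts when its ion product equals its Ksp.
For Ca(IO3)2: 6.8 x 10^-7 = 0.076 × [IO3^-]^2  ⇒  [IO3^-] = 3.0 × 10^-3 M.
For Pb(IO3)2: 1.3 x 10^-13 = 0.0068 × [IO3^-]^2  ⇒  [IO3^-] = 4.4 × 10^-6 M.
The salt with the lower threshold [IO3^-] precipitates first: Pb(IO3)2.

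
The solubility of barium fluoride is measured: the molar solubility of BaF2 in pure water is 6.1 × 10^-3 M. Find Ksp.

BaF2(s) ⇌ Ba^2+ + 2 F^-
Let s = molar solubility. Then [Ba^2+] = s and [F^-] = 2s.
Ksp = [Ba^2+][F^-]^2
So Ksp = s × (2s)^2 = 4s^3
Ksp = 4 × (6.1 x 10^-3)^3 = 9.1 × 10^-7

Ksp ≈ 9.1 × 10^-7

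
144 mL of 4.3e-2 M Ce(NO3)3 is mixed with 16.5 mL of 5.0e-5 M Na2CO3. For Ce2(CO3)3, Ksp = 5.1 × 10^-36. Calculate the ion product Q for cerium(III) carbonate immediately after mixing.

2.0 × 10^-19

Total volume = 144 + 16.5 = 160.5 mL.
[Ce^3+] = 4.3 x 10^-2 × (144/160.5) = 3.86 x 10^-2 M
[CO3^2-] = 5.0 x 10^-5 × (16.5/160.5) = 5.14 × 10^-6 M
Ce2(CO3)3(s) ⇌ 2 Ce^3+(aq) + 3 CO3^2-(aq), so Q = [Ce^3+]^2[CO3^2-]^3
Q = (3.86 x 10^-2)^2(5.14 × 10^-6)^3 = 2.0 × 10^-19
Q > Ksp, so Ce2(CO3)3 will precipitate.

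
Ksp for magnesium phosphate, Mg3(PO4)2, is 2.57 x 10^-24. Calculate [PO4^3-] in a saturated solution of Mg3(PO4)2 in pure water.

[PO4^3-] ≈ 1.50 × 10^-5 M

Mg3(PO4)2(s) ⇌ 3 Mg^2+ + 2 PO4^3-
Ksp = [Mg^2+]^3[PO4^3-]^2
Let s = molar solubility. Then [Mg^2+] = 3s and [PO4^3-] = 2s.
So Ksp = (3s)^3 × (2s)^2 = 108s^5
s = (2.57 x 10^-24 / 108)^(1/5) = 7.504 x 10^-6 M
[PO4^3-] = 2s = 1.50 × 10^-5 M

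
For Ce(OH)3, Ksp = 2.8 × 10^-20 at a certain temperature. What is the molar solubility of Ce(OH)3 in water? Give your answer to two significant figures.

s ≈ 5.7e-6 M

Ce(OH)3(s) ⇌ Ce^3+ + 3 OH^-
Ksp = [Ce^3+][OH^-]^3
If s mol/L of Ce(OH)3 dissolves, [Ce^3+] = s and [OH^-] = 3s.
Ksp = s(3s)^3 = 27s^4
Solving, s = (2.8 × 10^-20/27)^(1/4) = 5.7 × 10^-6 M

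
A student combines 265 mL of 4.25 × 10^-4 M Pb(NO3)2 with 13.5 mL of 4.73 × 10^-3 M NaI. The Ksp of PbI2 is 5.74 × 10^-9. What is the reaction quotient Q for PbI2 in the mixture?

2.13 x 10^-11

Total volume = 265 + 13.5 = 278.5 mL.
[Pb^2+] = 4.25 × 10^-4 × (265/278.5) = 4.044 x 10^-4 M
[I^-] = 4.73 × 10^-3 × (13.5/278.5) = 2.293 × 10^-4 M
PbI2(s) ⇌ Pb^2+(aq) + 2 I^-(aq), so Q = [Pb^2+][I^-]^2
Q = (4.044 × 10^-4)(2.293 x 10^-4)^2 = 2.13 x 10^-11
Q < Ksp, so no precipitate of PbI2 forms.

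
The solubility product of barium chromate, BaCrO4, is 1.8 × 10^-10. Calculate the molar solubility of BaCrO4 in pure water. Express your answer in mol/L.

BaCrO4(s) <=> Ba^2+ + CrO4^2-
Ksp = [Ba^2+][CrO4^2-]
For each mole of BaCrO4 that dissolves: [Ba^2+] = s, [CrO4^2-] = s.
Ksp = (s)(s) = s^2
s = √(1.8 × 10^-10) = 1.3 × 10^-5 M

1.3 × 10^-5 M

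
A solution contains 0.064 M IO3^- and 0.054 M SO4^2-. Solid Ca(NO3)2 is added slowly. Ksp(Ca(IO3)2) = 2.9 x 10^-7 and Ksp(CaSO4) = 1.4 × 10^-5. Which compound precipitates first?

Each salt begins to precipitate when Q = Ksp, i.e. when [Ca^2+] reaches its threshold.
For Ca(IO3)2: 2.9 x 10^-7 = (0.064)^2 × [Ca^2+]  ⇒  [Ca^2+] = 7.1 × 10^-5 M.
For CaSO4: 1.4 × 10^-5 = 0.054 × [Ca^2+]  ⇒  [Ca^2+] = 2.6 × 10^-4 M.
The salt with the lower threshold [Ca^2+] precipitates first: Ca(IO3)2.

Ca(IO3)2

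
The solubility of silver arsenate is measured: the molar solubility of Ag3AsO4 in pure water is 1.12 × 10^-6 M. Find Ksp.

Ksp ≈ 4.25e-23

Ag3AsO4(s) <=> 3 Ag^+ + AsO4^3-
For each mole of Ag3AsO4 that dissolves: [Ag^+] = 3s, [AsO4^3-] = s.
Ksp = [Ag^+]^3[AsO4^3-]
Ksp = (3s)^3s = 27s^4
Ksp = 27 × (1.12 × 10^-6)^4 = 4.25 × 10^-23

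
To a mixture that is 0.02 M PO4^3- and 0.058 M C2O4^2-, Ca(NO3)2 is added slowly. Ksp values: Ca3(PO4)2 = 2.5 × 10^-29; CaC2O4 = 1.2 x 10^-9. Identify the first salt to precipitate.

Ca3(PO4)2

Precipitation of each salt starts when its ion product equals its Ksp.
For Ca3(PO4)2: 2.5 × 10^-29 = (0.02)^2 × [Ca^2+]^3  ⇒  [Ca^2+] = 4.0 × 10^-9 M.
For CaC2O4: 1.2 x 10^-9 = 0.058 × [Ca^2+]  ⇒  [Ca^2+] = 2.1 × 10^-8 M.
The salt with the lower threshold [Ca^2+] precipitates first: Ca3(PO4)2.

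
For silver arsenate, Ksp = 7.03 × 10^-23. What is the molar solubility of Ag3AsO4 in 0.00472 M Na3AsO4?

Ag3AsO4(s) ⇌ 3 Ag^+ + AsO4^3-
Ksp = [Ag^+]^3[AsO4^3-]
Let s be the molar solubility in this solution. [Ag^+] = 3s, [AsO4^3-] = 0.00472 + s ≈ 0.00472 (Ksp is small, so little additional dissolves).
Ksp ≈ (3s)^3 × 0.00472
s = 8.20 x 10^-8 M
Check: s = 8.2 × 10^-8 ≪ 0.00472, so the approximation is valid.

8.20 × 10^-8 M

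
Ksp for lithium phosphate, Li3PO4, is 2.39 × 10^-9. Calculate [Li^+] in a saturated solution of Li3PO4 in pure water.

Li3PO4(s) ⇌ 3 Li^+(aq) + PO4^3-(aq)
Ksp = [Li^+]^3[PO4^3-]
With molar solubility s: [Li^+] = 3s, [PO4^3-] = s.
Substituting: Ksp = (3s)^3s = 27s^4
s = (2.39 × 10^-9 / 27)^(1/4) = 3.067 x 10^-3 M
[Li^+] = 3s = 9.20 x 10^-3 M

[Li^+] = 9.20e-3 M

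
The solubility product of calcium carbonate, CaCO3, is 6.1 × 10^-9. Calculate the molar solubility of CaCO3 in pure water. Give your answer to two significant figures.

CaCO3(s) ⇌ Ca^2+(aq) + CO3^2-(aq)
Ksp = [Ca^2+][CO3^2-]
If s mol/L of CaCO3 dissolves, [Ca^2+] = s and [CO3^2-] = s.
Ksp = s × s = s^2
s = (6.1 × 10^-9)^(1/2) = 7.8 × 10^-5 M

7.8 × 10^-5 M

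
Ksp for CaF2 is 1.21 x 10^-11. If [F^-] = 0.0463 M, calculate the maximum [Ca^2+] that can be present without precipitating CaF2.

[Ca^2+] = 5.64e-9 M

CaF2(s) ⇌ Ca^2+(aq) + 2 F^-(aq)
Ksp = [Ca^2+][F^-]^2
Precipitation begins when Q = Ksp. With [F^-] = 0.0463 M:
1.21 x 10^-11 = (0.0463)^2 × [Ca^2+]
[Ca^2+] = (1.21 x 10^-11 / 2.144 x 10^-3) = 5.64 × 10^-9 M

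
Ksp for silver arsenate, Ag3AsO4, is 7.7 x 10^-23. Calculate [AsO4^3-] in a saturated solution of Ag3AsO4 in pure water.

Ag3AsO4(s) <=> 3 Ag^+(aq) + AsO4^3-(aq)
Ksp = [Ag^+]^3[AsO4^3-]
With molar solubility s: [Ag^+] = 3s, [AsO4^3-] = s.
So Ksp = (3s)^3 × s = 27s^4
s = (7.7 x 10^-23 / 27)^(1/4) = 1.30 x 10^-6 M
[AsO4^3-] = s = 1.3 x 10^-6 M

[AsO4^3-] ≈ 1.3 × 10^-6 M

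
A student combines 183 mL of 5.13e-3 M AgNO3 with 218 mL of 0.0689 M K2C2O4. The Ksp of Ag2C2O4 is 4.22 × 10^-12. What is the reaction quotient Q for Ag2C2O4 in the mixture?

Q ≈ 2.05 × 10^-7

Total volume = 183 + 218 = 401 mL.
[Ag^+] = 5.13 × 10^-3 × (183/401) = 2.341 × 10^-3 M
[C2O4^2-] = 6.89 x 10^-2 × (218/401) = 3.746 × 10^-2 M
Ag2C2O4(s) ⇌ 2 Ag^+(aq) + C2O4^2-(aq), so Q = [Ag^+]^2[C2O4^2-]
Q = (2.341 × 10^-3)^2(3.746 × 10^-2) = 2.05 x 10^-7
Q > Ksp, so Ag2C2O4 will precipitate.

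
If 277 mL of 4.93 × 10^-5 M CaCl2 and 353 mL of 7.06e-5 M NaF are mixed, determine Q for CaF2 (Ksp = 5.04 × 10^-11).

Q = 3.39 x 10^-14

Total volume = 277 + 353 = 630 mL.
[Ca^2+] = 4.93 × 10^-5 × (277/630) = 2.168 × 10^-5 M
[F^-] = 7.06 x 10^-5 × (353/630) = 3.956 × 10^-5 M
CaF2(s) ⇌ Ca^2+(aq) + 2 F^-(aq), so Q = [Ca^2+][F^-]^2
Q = (2.168 x 10^-5)(3.956 × 10^-5)^2 = 3.39 × 10^-14
Q < Ksp, so no precipitate of CaF2 forms.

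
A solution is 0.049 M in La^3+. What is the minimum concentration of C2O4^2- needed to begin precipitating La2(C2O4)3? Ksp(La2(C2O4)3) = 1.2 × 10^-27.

La2(C2O4)3(s) ⇌ 2 La^3+ + 3 C2O4^2-
Ksp = [La^3+]^2[C2O4^2-]^3
Precipitation begins when Q = Ksp. With [La^3+] = 0.049 M:
1.2 × 10^-27 = (0.049)^2 × [C2O4^2-]^3
[C2O4^2-] = (1.2 × 10^-27 / 2.40 × 10^-3)^(1/3) = 7.9 × 10^-9 M

7.9 × 10^-9 M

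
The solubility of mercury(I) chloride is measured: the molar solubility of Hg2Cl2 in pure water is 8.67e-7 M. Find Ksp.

Hg2Cl2(s) ⇌ Hg2^2+ + 2 Cl^-
With molar solubility s: [Hg2^2+] = s, [Cl^-] = 2s.
Ksp = [Hg2^2+][Cl^-]^2
Ksp = s(2s)^2 = 4s^3
With s = 8.67 × 10^-7: Ksp = 2.61 × 10^-18

Ksp ≈ 2.61e-18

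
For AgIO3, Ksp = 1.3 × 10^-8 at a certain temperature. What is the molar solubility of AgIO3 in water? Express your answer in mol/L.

AgIO3(s) ⇌ Ag^+ + IO3^-
Ksp = [Ag^+][IO3^-]
With molar solubility s: [Ag^+] = s, [IO3^-] = s.
Ksp = s × s = s^2
s = (1.3 × 10^-8)^(1/2) = 1.1 × 10^-4 M

1.1 x 10^-4 M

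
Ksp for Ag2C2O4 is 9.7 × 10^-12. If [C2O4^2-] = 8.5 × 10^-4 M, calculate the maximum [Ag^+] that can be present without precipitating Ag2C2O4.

[Ag^+] = 1.1 × 10^-4 M

Ag2C2O4(s) ⇌ 2 Ag^+ + C2O4^2-
Ksp = [Ag^+]^2[C2O4^2-]
Precipitation begins when Q = Ksp. With [C2O4^2-] = 8.5 × 10^-4 M:
9.7 × 10^-12 = (8.5 × 10^-4) × [Ag^+]^2
[Ag^+] = (9.7 × 10^-12 / 8.5 × 10^-4)^(1/2) = 1.1 × 10^-4 M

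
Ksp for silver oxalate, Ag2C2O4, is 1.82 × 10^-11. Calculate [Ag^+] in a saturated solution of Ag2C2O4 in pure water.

3.31 × 10^-4 M

Ag2C2O4(s) ⇌ 2 Ag^+ + C2O4^2-
Ksp = [Ag^+]^2[C2O4^2-]
For each mole of Ag2C2O4 that dissolves: [Ag^+] = 2s, [C2O4^2-] = s.
Ksp = (2s)^2s = 4s^3
s = (1.82 × 10^-11 / 4)^(1/3) = 1.657 × 10^-4 M
[Ag^+] = 2s = 3.31 × 10^-4 M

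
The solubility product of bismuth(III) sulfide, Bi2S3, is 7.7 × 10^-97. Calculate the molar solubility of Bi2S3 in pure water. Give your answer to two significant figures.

Bi2S3(s) ⇌ 2 Bi^3+ + 3 S^2-
Ksp = [Bi^3+]^2[S^2-]^3
If s mol/L of Bi2S3 dissolves, [Bi^3+] = 2s and [S^2-] = 3s.
So Ksp = (2s)^2 × (3s)^3 = 108s^5
Solving, s = (7.7 × 10^-97/108)^(1/5) = 2.3 x 10^-20 M

s ≈ 2.3 x 10^-20 M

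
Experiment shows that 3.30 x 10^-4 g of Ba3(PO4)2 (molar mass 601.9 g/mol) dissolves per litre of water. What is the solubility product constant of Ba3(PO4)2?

Molar solubility s = (3.30 × 10^-4 g/L) / (601.9 g/mol) = 5.483 × 10^-7 M.
Ba3(PO4)2(s) <=> 3 Ba^2+ + 2 PO4^3-
If s mol/L of Ba3(PO4)2 dissolves, [Ba^2+] = 3s and [PO4^3-] = 2s.
Ksp = [Ba^2+]^3[PO4^3-]^2
Ksp = (3s)^3(2s)^2 = 108s^5
With s = 5.483 × 10^-7: Ksp = 5.35 × 10^-30

Ksp ≈ 5.35 × 10^-30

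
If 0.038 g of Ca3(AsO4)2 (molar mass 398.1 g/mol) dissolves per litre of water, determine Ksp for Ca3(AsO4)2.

Molar solubility s = (3.8 × 10^-2 g/L) / (398.1 g/mol) = 9.55 × 10^-5 M.
Ca3(AsO4)2(s) <=> 3 Ca^2+(aq) + 2 AsO4^3-(aq)
If s mol/L of Ca3(AsO4)2 dissolves, [Ca^2+] = 3s and [AsO4^3-] = 2s.
Ksp = [Ca^2+]^3[AsO4^3-]^2
Ksp = (3s)^3(2s)^2 = 108s^5
Ksp = 108 × (9.55 × 10^-5)^5 = 8.6 × 10^-19

8.6 × 10^-19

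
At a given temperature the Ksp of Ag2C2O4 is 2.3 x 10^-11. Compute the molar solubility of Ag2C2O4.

Ag2C2O4(s) <=> 2 Ag^+(aq) + C2O4^2-(aq)
Ksp = [Ag^+]^2[C2O4^2-]
For each mole of Ag2C2O4 that dissolves: [Ag^+] = 2s, [C2O4^2-] = s.
Substituting: Ksp = (2s)^2s = 4s^3
s = (2.3 x 10^-11 / 4)^(1/3) = 1.8 × 10^-4 M

s ≈ 1.8 × 10^-4 M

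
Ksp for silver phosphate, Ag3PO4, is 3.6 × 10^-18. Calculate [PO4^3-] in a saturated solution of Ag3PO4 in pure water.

[PO4^3-] = 1.9 × 10^-5 M

Ag3PO4(s) <=> 3 Ag^+(aq) + PO4^3-(aq)
Ksp = [Ag^+]^3[PO4^3-]
If s mol/L of Ag3PO4 dissolves, [Ag^+] = 3s and [PO4^3-] = s.
Substituting: Ksp = (3s)^3s = 27s^4
s = (3.6 × 10^-18 / 27)^(1/4) = 1.91 x 10^-5 M
[PO4^3-] = s = 1.9 × 10^-5 M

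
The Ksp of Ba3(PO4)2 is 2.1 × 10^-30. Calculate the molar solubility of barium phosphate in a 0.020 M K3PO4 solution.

s ≈ 5.8 × 10^-10 M

Ba3(PO4)2(s) ⇌ 3 Ba^2+(aq) + 2 PO4^3-(aq)
Ksp = [Ba^2+]^3[PO4^3-]^2
Let s be the molar solubility in this solution. [Ba^2+] = 3s, [PO4^3-] = 0.020 + 2s ≈ 0.020 (since PO4^3- from K3PO4 dominates).
Ksp ≈ (3s)^3 × (0.020)^2
s = 5.8 × 10^-10 M
Check: 2s = 1.2 × 10^-9 ≪ 0.020, so the approximation is valid.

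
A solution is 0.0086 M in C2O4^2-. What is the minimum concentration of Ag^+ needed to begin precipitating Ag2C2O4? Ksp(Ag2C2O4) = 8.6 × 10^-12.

[Ag^+] ≈ 3.2 × 10^-5 M

Ag2C2O4(s) <=> 2 Ag^+(aq) + C2O4^2-(aq)
Ksp = [Ag^+]^2[C2O4^2-]
Precipitation begins when Q = Ksp. With [C2O4^2-] = 0.0086 M:
8.6 × 10^-12 = (0.0086) × [Ag^+]^2
[Ag^+] = (8.6 × 10^-12 / 8.6 x 10^-3)^(1/2) = 3.2 × 10^-5 M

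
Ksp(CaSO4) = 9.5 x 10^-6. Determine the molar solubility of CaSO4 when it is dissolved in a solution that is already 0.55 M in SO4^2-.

CaSO4(s) ⇌ Ca^2+(aq) + SO4^2-(aq)
Ksp = [Ca^2+][SO4^2-]
Let s be the molar solubility in this solution. [Ca^2+] = s, [SO4^2-] = 0.55 + s ≈ 0.55 (since the SO4^2- already present dominates).
Ksp ≈ s × 0.55
s = 1.7 x 10^-5 M
Check: s = 1.7 × 10^-5 ≪ 0.55, so the approximation is valid.

s = 1.7 × 10^-5 M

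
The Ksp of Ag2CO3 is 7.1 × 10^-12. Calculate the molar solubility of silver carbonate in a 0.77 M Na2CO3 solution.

Ag2CO3(s) ⇌ 2 Ag^+(aq) + CO3^2-(aq)
Ksp = [Ag^+]^2[CO3^2-]
If s mol/L dissolves here, [Ag^+] = 2s, [CO3^2-] = 0.77 + s ≈ 0.77 (common-ion effect: CO3^2- is already 0.77 M).
Ksp ≈ (2s)^2 × 0.77
s = 1.5 x 10^-6 M
Check: s = 1.5 × 10^-6 ≪ 0.77, so the approximation is valid.

s ≈ 1.5e-6 M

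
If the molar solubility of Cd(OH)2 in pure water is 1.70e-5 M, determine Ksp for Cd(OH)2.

Cd(OH)2(s) <=> Cd^2+(aq) + 2 OH^-(aq)
For each mole of Cd(OH)2 that dissolves: [Cd^2+] = s, [OH^-] = 2s.
Ksp = [Cd^2+][OH^-]^2
So Ksp = s × (2s)^2 = 4s^3
With s = 1.70 x 10^-5: Ksp = 1.97 x 10^-14

1.97 x 10^-14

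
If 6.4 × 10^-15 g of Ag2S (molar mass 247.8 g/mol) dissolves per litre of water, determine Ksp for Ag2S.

Molar solubility s = (6.4 × 10^-15 g/L) / (247.8 g/mol) = 2.58 x 10^-17 M.
Ag2S(s) <=> 2 Ag^+ + S^2-
Let s = molar solubility. Then [Ag^+] = 2s and [S^2-] = s.
Ksp = [Ag^+]^2[S^2-]
So Ksp = (2s)^2 × s = 4s^3
Ksp = 4 × (2.58 × 10^-17)^3 = 6.9 x 10^-50

Ksp ≈ 6.9 × 10^-50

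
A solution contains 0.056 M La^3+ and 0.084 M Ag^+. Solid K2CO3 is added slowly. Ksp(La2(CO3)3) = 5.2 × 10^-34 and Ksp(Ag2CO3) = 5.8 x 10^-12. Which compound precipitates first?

La2(CO3)3

Each salt begins to precipitate when Q = Ksp, i.e. when [CO3^2-] reaches its threshold.
For La2(CO3)3: 5.2 × 10^-34 = (0.056)^2 × [CO3^2-]^3  ⇒  [CO3^2-] = 5.5 × 10^-11 M.
For Ag2CO3: 5.8 x 10^-12 = (0.084)^2 × [CO3^2-]  ⇒  [CO3^2-] = 8.2 x 10^-10 M.
The salt with the lower threshold [CO3^2-] precipitates first: La2(CO3)3.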